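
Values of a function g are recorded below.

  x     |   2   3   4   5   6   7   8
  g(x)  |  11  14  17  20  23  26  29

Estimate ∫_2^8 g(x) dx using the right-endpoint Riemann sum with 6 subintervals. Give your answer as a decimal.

129

Δx = 1.
Sum = 1·[14 + 17 + 20 + 23 + 26 + 29] = 129.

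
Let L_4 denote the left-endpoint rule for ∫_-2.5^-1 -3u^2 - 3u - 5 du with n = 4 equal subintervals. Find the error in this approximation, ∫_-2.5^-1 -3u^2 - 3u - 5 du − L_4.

Exact integral: ∫_-2.5^-1 f(u) du = -14.25.
L_4 = -16.46484375.
Error = -14.25 − (-16.46484375) = 2.21484375.

2.21484375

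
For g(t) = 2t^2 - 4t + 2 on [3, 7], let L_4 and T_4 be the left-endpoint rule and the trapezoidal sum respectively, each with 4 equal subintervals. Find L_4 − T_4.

-32

L_4 = 108.
T_4 = 140.
L_4 − T_4 = -32.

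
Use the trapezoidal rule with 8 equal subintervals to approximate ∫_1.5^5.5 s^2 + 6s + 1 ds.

Δs = (5.5 − 1.5)/8 = 0.5.
f(1.5) = 12.25, f(2) = 17, f(2.5) = 22.25, f(3) = 28, f(3.5) = 34.25, f(4) = 41, f(4.5) = 48.25, f(5) = 56, f(5.5) = 64.25.
T_8 = (Δs/2)·[f(s_0) + 2f(s_1) + ... + 2f(s_{7}) + f(s_8)].
Sum = 142.5.

142.5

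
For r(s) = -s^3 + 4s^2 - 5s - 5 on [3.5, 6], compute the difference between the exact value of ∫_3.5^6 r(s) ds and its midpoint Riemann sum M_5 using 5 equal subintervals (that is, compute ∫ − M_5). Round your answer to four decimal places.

Exact integral: ∫_3.5^6 r(s) ds ≈ -127.526042.
M_5 = -126.9921875.
Error ≈ -127.526042 − (-126.9921875) ≈ -0.5339.

-0.5339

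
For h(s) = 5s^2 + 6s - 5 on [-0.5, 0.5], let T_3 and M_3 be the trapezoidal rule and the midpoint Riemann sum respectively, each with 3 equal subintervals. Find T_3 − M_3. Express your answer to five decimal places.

0.13889

T_3 ≈ -4.4907407.
M_3 ≈ -4.6296296.
T_3 − M_3 ≈ 0.13889.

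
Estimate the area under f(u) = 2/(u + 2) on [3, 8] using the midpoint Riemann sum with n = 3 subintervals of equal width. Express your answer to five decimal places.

Δu = (8 − 3)/3 = 5/3.
Midpoints: 23/6, 5.5, 43/6.
f(23/6) = 12/35, f(5.5) = 4/15, f(43/6) = 12/55.
Sum = Δu · [f(23/6) + f(5.5) + f(43/6)].
Sum ≈ 1.37951.

1.37951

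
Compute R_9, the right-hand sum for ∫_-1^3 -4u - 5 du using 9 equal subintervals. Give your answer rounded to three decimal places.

-39.556

Δu = (3 − (-1))/9 = 4/9.
Right endpoints: -5/9, -1/9, 1/3, 7/9, 11/9, 5/3, 19/9, 23/9, 3.
f(-5/9) = -25/9, f(-1/9) = -41/9, f(1/3) = -19/3, f(7/9) = -73/9, f(11/9) = -89/9, f(5/3) = -35/3, f(19/9) = -121/9, f(23/9) = -137/9, f(3) = -17.
Sum = Δu · [f(-5/9) + f(-1/9) + f(1/3) + ...].
Sum ≈ -39.556.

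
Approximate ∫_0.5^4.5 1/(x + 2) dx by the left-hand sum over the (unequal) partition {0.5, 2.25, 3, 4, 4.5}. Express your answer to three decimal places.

1.160

Subinterval widths: 1.75, 0.75, 1, 0.5.
Left endpoints: 0.5, 2.25, 3, 4.
f(0.5) = 0.4, f(2.25) = 4/17, f(3) = 0.2, f(4) = 1/6.
Sum = Σ Δx_i · f(x_i).
Sum ≈ 1.160.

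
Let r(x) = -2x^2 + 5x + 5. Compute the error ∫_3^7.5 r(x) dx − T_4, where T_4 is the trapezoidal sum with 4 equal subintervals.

1.8984375

Exact integral: ∫_3^7.5 r(x) dx = -122.625.
T_4 = -124.5234375.
Error = -122.625 − (-124.5234375) = 1.8984375.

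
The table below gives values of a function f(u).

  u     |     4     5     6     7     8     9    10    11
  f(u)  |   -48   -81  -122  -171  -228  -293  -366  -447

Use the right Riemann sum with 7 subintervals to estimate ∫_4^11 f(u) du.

-1708

Δu = 1.
Sum = 1·[(-81) + (-122) + (-171) + (-228) + (-293) + (-366) + (-447)] = -1708.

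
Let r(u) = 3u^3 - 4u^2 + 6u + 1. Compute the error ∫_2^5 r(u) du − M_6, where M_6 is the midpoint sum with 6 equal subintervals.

1.71875

Exact integral: ∫_2^5 r(u) du = 366.75.
M_6 = 365.03125.
Error = 366.75 − 365.03125 = 1.71875.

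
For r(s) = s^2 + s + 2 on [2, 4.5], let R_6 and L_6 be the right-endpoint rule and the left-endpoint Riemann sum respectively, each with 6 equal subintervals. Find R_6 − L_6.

R_6 ≈ 44.8119213.
L_6 ≈ 36.9994213.
R_6 − L_6 = 7.8125.

7.8125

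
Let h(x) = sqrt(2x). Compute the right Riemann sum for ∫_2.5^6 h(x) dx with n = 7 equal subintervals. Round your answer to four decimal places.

Δx = (6 − 2.5)/7 = 0.5.
Right endpoints: 3, 3.5, 4, 4.5, 5, 5.5, 6.
h(3) ≈ 2.4495, h(3.5) ≈ 2.6458, h(4) ≈ 2.8284, h(4.5) ≈ 3.0000, h(5) ≈ 3.1623, h(5.5) ≈ 3.3166, h(6) ≈ 3.4641.
Sum = Δx · [h(3) + h(3.5) + h(4) + ...].
Sum ≈ 10.4333.

10.4333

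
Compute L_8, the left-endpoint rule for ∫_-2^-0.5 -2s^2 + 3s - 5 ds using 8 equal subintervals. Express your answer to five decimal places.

-19.51758

Δs = (-0.5 − (-2))/8 = 0.1875.
Left endpoints: -2, -1.8125, -1.625, -1.4375, -1.25, -1.0625, -0.875, -0.6875.
f(-2) = -19, f(-1.8125) = -17.0078125, f(-1.625) = -15.15625, f(-1.4375) = -13.4453125, f(-1.25) = -11.875, f(-1.0625) = -10.4453125, f(-0.875) = -9.15625, f(-0.6875) = -8.0078125.
Sum = Δs · [f(-2) + f(-1.8125) + f(-1.625) + ...].
Sum ≈ -19.51758.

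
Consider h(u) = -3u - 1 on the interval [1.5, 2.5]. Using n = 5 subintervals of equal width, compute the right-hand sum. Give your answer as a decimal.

-7.3

Δu = (2.5 − 1.5)/5 = 0.2.
Right endpoints: 1.7, 1.9, 2.1, 2.3, 2.5.
h(1.7) = -6.1, h(1.9) = -6.7, h(2.1) = -7.3, h(2.3) = -7.9, h(2.5) = -8.5.
Sum = Δu · [h(1.7) + h(1.9) + h(2.1) + h(2.3) + h(2.5)].
Sum = -7.3.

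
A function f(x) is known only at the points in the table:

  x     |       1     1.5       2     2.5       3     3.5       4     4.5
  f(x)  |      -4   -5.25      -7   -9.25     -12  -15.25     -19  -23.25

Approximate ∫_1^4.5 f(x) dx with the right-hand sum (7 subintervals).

Δx = 0.5.
Sum = 0.5·[(-5.25) + (-7) + (-9.25) + (-12) + (-15.25) + (-19) + (-23.25)] = -45.5.

-45.5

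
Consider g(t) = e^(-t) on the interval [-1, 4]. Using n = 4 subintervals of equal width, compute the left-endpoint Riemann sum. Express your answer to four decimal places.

Δt = (4 − (-1))/4 = 1.25.
Left endpoints: -1, 0.25, 1.5, 2.75.
g(-1) ≈ 2.7183, g(0.25) ≈ 0.7788, g(1.5) ≈ 0.2231, g(2.75) ≈ 0.0639.
Sum = Δt · [g(-1) + g(0.25) + g(1.5) + g(2.75)].
Sum ≈ 4.7302.

4.7302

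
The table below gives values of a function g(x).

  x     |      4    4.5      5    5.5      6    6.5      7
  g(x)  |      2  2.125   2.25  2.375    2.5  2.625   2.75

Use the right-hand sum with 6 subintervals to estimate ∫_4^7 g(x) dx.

7.3125

Δx = 0.5.
Sum = 0.5·[2.125 + 2.25 + 2.375 + 2.5 + 2.625 + 2.75] = 7.3125.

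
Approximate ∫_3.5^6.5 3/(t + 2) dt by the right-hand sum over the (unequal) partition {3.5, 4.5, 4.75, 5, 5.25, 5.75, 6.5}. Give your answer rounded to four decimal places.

1.2415

Subinterval widths: 1, 0.25, 0.25, 0.25, 0.5, 0.75.
Right endpoints: 4.5, 4.75, 5, 5.25, 5.75, 6.5.
f(4.5) = 6/13, f(4.75) = 4/9, f(5) = 3/7, f(5.25) = 12/29, f(5.75) = 12/31, f(6.5) = 6/17.
Sum = Σ Δt_i · f(t_i).
Sum ≈ 1.2415.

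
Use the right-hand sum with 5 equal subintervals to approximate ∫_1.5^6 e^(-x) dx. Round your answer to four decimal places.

0.1361

Δx = (6 − 1.5)/5 = 0.9.
Right endpoints: 2.4, 3.3, 4.2, 5.1, 6.
f(2.4) ≈ 0.0907, f(3.3) ≈ 0.0369, f(4.2) ≈ 0.0150, f(5.1) ≈ 0.0061, f(6) ≈ 0.0025.
Sum = Δx · [f(2.4) + f(3.3) + f(4.2) + f(5.1) + f(6)].
Sum ≈ 0.1361.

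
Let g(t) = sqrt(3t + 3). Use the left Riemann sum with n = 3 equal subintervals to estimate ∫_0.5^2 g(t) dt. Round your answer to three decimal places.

Δt = (2 − 0.5)/3 = 0.5.
Left endpoints: 0.5, 1, 1.5.
g(0.5) ≈ 2.121, g(1) ≈ 2.449, g(1.5) ≈ 2.739.
Sum = Δt · [g(0.5) + g(1) + g(1.5)].
Sum ≈ 3.655.

3.655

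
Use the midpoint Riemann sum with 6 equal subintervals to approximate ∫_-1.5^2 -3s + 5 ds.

Δs = (2 − (-1.5))/6 = 7/12.
Midpoints: -29/24, -0.625, -1/24, 13/24, 1.125, 41/24.
f(-29/24) = 8.625, f(-0.625) = 6.875, f(-1/24) = 5.125, f(13/24) = 3.375, f(1.125) = 1.625, f(41/24) = -0.125.
Sum = Δs · [f(-29/24) + f(-0.625) + f(-1/24) + ...].
Sum = 14.875.

14.875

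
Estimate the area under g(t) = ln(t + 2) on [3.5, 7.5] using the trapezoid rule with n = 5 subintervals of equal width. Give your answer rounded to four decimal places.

8.0071

Δt = (7.5 − 3.5)/5 = 0.8.
g(3.5) ≈ 1.7047, g(4.3) ≈ 1.8405, g(5.1) ≈ 1.9601, g(5.9) ≈ 2.0669, g(6.7) ≈ 2.1633, g(7.5) ≈ 2.2513.
T_5 = (Δt/2)·[g(t_0) + 2g(t_1) + ... + 2g(t_{4}) + g(t_5)].
Sum ≈ 8.0071.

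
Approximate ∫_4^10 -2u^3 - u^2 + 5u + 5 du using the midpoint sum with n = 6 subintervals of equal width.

Δu = (10 − 4)/6 = 1.
Midpoints: 4.5, 5.5, 6.5, 7.5, 8.5, 9.5.
f(4.5) = -175, f(5.5) = -330.5, f(6.5) = -554, f(7.5) = -857.5, f(8.5) = -1253, f(9.5) = -1752.5.
Sum = Δu · [f(4.5) + f(5.5) + f(6.5) + ...].
Sum = -4922.5.

-4922.5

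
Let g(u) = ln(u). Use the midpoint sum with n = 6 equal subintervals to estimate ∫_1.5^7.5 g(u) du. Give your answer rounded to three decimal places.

8.525

Δu = (7.5 − 1.5)/6 = 1.
Midpoints: 2, 3, 4, 5, 6, 7.
g(2) ≈ 0.693, g(3) ≈ 1.099, g(4) ≈ 1.386, g(5) ≈ 1.609, g(6) ≈ 1.792, g(7) ≈ 1.946.
Sum = Δu · [g(2) + g(3) + g(4) + ...].
Sum ≈ 8.525.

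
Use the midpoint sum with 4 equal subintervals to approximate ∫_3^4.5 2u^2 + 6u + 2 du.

Δu = (4.5 − 3)/4 = 0.375.
Midpoints: 3.1875, 3.5625, 3.9375, 4.3125.
f(3.1875) = 41.4453125, f(3.5625) = 48.7578125, f(3.9375) = 56.6328125, f(4.3125) = 65.0703125.
Sum = Δu · [f(3.1875) + f(3.5625) + f(3.9375) + f(4.3125)].
Sum = 79.46484375.

79.46484375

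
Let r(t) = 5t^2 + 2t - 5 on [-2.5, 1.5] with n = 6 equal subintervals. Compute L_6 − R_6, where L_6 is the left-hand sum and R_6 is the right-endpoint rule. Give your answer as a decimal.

8

L_6 ≈ 13.1481481.
R_6 ≈ 5.1481481.
L_6 − R_6 = 8.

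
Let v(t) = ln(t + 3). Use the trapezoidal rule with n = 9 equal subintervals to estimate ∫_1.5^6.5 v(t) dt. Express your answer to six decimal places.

Δt = (6.5 − 1.5)/9 = 5/9.
v(1.5) ≈ 1.504077, v(37/18) ≈ 1.620488, v(47/18) ≈ 1.724749, v(19/6) ≈ 1.819158, v(67/18) ≈ 1.905419, v(77/18) ≈ 1.984826, v(29/6) ≈ 2.058388, v(97/18) ≈ 2.126908, v(107/18) ≈ 2.191033, v(6.5) ≈ 2.251292.
T_9 = (Δt/2)·[v(t_0) + 2v(t_1) + ... + 2v(t_{8}) + v(t_9)].
Sum ≈ 9.615918.

9.615918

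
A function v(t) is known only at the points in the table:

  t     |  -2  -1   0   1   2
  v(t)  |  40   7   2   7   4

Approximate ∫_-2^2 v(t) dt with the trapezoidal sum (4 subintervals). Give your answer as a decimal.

38

Δt = 1.
T_4 = (1/2)·[40 + 2·7 + 2·2 + 2·7 + 4] = 38.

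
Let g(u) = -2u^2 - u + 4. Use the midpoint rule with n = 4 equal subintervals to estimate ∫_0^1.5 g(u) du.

2.66015625

Δu = (1.5 − 0)/4 = 0.375.
Midpoints: 0.1875, 0.5625, 0.9375, 1.3125.
g(0.1875) = 3.7421875, g(0.5625) = 2.8046875, g(0.9375) = 1.3046875, g(1.3125) = -0.7578125.
Sum = Δu · [g(0.1875) + g(0.5625) + g(0.9375) + g(1.3125)].
Sum = 2.66015625.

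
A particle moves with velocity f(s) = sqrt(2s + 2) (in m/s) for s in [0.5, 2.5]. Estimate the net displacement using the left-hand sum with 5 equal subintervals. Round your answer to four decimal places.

4.2560

Δs = (2.5 − 0.5)/5 = 0.4.
Left endpoints: 0.5, 0.9, 1.3, 1.7, 2.1.
f(0.5) ≈ 1.7321, f(0.9) ≈ 1.9494, f(1.3) ≈ 2.1448, f(1.7) ≈ 2.3238, f(2.1) ≈ 2.4900.
Sum = Δs · [f(0.5) + f(0.9) + f(1.3) + f(1.7) + f(2.1)].
Sum ≈ 4.2560.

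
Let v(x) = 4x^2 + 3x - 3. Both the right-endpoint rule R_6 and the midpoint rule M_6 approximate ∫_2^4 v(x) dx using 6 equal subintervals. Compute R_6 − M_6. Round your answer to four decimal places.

R_6 ≈ 95.814815.
M_6 ≈ 86.592593.
R_6 − M_6 ≈ 9.2222.

9.2222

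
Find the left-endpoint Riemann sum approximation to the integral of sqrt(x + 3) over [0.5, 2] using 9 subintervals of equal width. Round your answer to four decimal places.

Δx = (2 − 0.5)/9 = 1/6.
Left endpoints: 0.5, 2/3, 5/6, 1, 7/6, 4/3, 1.5, 5/3, 11/6.
f(0.5) ≈ 1.8708, f(2/3) ≈ 1.9149, f(5/6) ≈ 1.9579, f(1) ≈ 2.0000, f(7/6) ≈ 2.0412, f(4/3) ≈ 2.0817, f(1.5) ≈ 2.1213, f(5/3) ≈ 2.1602, f(11/6) ≈ 2.1985.
Sum = Δx · [f(0.5) + f(2/3) + f(5/6) + ...].
Sum ≈ 3.0578.

3.0578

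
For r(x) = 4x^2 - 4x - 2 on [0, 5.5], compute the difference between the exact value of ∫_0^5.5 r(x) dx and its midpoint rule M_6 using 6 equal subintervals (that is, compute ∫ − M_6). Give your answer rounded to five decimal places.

Exact integral: ∫_0^5.5 r(x) dx ≈ 150.3333333.
M_6 ≈ 148.7928241.
Error ≈ 150.3333333 − 148.7928241 ≈ 1.54051.

1.54051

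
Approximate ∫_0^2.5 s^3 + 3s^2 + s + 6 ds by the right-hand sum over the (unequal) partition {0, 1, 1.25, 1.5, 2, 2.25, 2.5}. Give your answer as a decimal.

52.3046875

Subinterval widths: 1, 0.25, 0.25, 0.5, 0.25, 0.25.
Right endpoints: 1, 1.25, 1.5, 2, 2.25, 2.5.
f(1) = 11, f(1.25) = 13.890625, f(1.5) = 17.625, f(2) = 28, f(2.25) = 34.828125, f(2.5) = 42.875.
Sum = Σ Δs_i · f(s_i).
Sum = 52.3046875.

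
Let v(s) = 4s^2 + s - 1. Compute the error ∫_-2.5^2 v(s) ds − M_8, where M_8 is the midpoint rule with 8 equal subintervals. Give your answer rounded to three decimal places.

0.475

Exact integral: ∫_-2.5^2 v(s) ds = 25.875.
M_8 ≈ 25.40039.
Error ≈ 25.875 − 25.40039 ≈ 0.475.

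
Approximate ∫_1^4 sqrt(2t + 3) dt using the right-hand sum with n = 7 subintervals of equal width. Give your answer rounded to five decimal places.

Δt = (4 − 1)/7 = 3/7.
Right endpoints: 10/7, 13/7, 16/7, 19/7, 22/7, 25/7, 4.
f(10/7) ≈ 2.42015, f(13/7) ≈ 2.59119, f(16/7) ≈ 2.75162, f(19/7) ≈ 2.90320, f(22/7) ≈ 3.04725, f(25/7) ≈ 3.18479, f(4) ≈ 3.31662.
Sum = Δt · [f(10/7) + f(13/7) + f(16/7) + ...].
Sum ≈ 8.66350.

8.66350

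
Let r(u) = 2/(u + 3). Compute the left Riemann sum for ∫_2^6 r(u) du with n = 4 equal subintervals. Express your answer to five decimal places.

1.26905

Δu = (6 − 2)/4 = 1.
Left endpoints: 2, 3, 4, 5.
r(2) = 0.4, r(3) = 1/3, r(4) = 2/7, r(5) = 0.25.
Sum = Δu · [r(2) + r(3) + r(4) + r(5)].
Sum ≈ 1.26905.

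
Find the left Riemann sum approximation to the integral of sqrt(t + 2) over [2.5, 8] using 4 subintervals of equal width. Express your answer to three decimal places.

Δt = (8 − 2.5)/4 = 1.375.
Left endpoints: 2.5, 3.875, 5.25, 6.625.
f(2.5) ≈ 2.121, f(3.875) ≈ 2.424, f(5.25) ≈ 2.693, f(6.625) ≈ 2.937.
Sum = Δt · [f(2.5) + f(3.875) + f(5.25) + f(6.625)].
Sum ≈ 13.990.

13.990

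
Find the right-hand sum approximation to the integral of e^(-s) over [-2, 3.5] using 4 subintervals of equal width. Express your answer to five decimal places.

3.42408

Δs = (3.5 − (-2))/4 = 1.375.
Right endpoints: -0.625, 0.75, 2.125, 3.5.
f(-0.625) ≈ 1.86825, f(0.75) ≈ 0.47237, f(2.125) ≈ 0.11943, f(3.5) ≈ 0.03020.
Sum = Δs · [f(-0.625) + f(0.75) + f(2.125) + f(3.5)].
Sum ≈ 3.42408.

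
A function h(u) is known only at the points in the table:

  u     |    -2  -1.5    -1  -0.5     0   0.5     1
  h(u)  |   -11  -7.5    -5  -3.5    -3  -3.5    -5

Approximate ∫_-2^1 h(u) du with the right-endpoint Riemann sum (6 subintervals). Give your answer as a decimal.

Δu = 0.5.
Sum = 0.5·[(-7.5) + (-5) + (-3.5) + (-3) + (-3.5) + (-5)] = -13.75.

-13.75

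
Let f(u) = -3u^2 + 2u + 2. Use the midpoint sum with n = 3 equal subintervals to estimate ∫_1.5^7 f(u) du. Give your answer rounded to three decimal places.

-277.253

Δu = (7 − 1.5)/3 = 11/6.
Midpoints: 29/12, 4.25, 73/12.
f(29/12) = -10.6875, f(4.25) = -43.6875, f(73/12) = -4649/48.
Sum = Δu · [f(29/12) + f(4.25) + f(73/12)].
Sum ≈ -277.253.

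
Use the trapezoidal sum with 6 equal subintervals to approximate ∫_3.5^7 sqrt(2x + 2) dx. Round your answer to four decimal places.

12.3310

Δx = (7 − 3.5)/6 = 7/12.
f(3.5) ≈ 3.0000, f(49/12) ≈ 3.1885, f(14/3) ≈ 3.3665, f(5.25) ≈ 3.5355, f(35/6) ≈ 3.6968, f(77/12) ≈ 3.8514, f(7) ≈ 4.0000.
T_6 = (Δx/2)·[f(x_0) + 2f(x_1) + ... + 2f(x_{5}) + f(x_6)].
Sum ≈ 12.3310.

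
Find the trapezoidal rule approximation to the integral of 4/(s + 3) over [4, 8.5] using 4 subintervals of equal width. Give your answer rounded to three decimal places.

1.991

Δs = (8.5 − 4)/4 = 1.125.
f(4) = 4/7, f(5.125) = 32/65, f(6.25) = 16/37, f(7.375) = 32/83, f(8.5) = 8/23.
T_4 = (Δs/2)·[f(s_0) + 2f(s_1) + 2f(s_2) + 2f(s_3) + f(s_4)].
Sum ≈ 1.991.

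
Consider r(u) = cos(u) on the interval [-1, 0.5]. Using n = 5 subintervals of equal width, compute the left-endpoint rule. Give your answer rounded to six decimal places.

1.260383

Δu = (0.5 − (-1))/5 = 0.3.
Left endpoints: -1, -0.7, -0.4, -0.1, 0.2.
r(-1) ≈ 0.540302, r(-0.7) ≈ 0.764842, r(-0.4) ≈ 0.921061, r(-0.1) ≈ 0.995004, r(0.2) ≈ 0.980067.
Sum = Δu · [r(-1) + r(-0.7) + r(-0.4) + r(-0.1) + r(0.2)].
Sum ≈ 1.260383.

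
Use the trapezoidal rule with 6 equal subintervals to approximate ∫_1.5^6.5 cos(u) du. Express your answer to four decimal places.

-0.7366

Δu = (6.5 − 1.5)/6 = 5/6.
f(1.5) ≈ 0.0707, f(7/3) ≈ -0.6908, f(19/6) ≈ -0.9997, f(4) ≈ -0.6536, f(29/6) ≈ 0.1206, f(17/3) ≈ 0.8159, f(6.5) ≈ 0.9766.
T_6 = (Δu/2)·[f(u_0) + 2f(u_1) + ... + 2f(u_{5}) + f(u_6)].
Sum ≈ -0.7366.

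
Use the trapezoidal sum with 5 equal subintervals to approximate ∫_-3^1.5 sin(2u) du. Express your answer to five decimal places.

0.69640

Δu = (1.5 − (-3))/5 = 0.9.
f(-3) ≈ 0.27942, f(-2.1) ≈ 0.87158, f(-1.2) ≈ -0.67546, f(-0.3) ≈ -0.56464, f(0.6) ≈ 0.93204, f(1.5) ≈ 0.14112.
T_5 = (Δu/2)·[f(u_0) + 2f(u_1) + ... + 2f(u_{4}) + f(u_5)].
Sum ≈ 0.69640.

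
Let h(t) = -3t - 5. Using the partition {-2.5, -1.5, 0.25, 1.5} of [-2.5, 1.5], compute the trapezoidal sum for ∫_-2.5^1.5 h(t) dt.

-14

Subinterval widths: 1, 1.75, 1.25.
h(-2.5) = 2.5, h(-1.5) = -0.5, h(0.25) = -5.75, h(1.5) = -9.5.
On each subinterval the trapezoid contributes (Δt_i/2)·[h(t_{i-1}) + h(t_i)].
Sum = -14.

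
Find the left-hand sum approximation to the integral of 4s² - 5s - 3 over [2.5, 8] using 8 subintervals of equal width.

Δs = (8 − 2.5)/8 = 0.6875.
Left endpoints: 2.5, 3.1875, 3.875, 4.5625, 5.25, 5.9375, 6.625, 7.3125.
f(2.5) = 9.5, f(3.1875) = 21.703125, f(3.875) = 37.6875, f(4.5625) = 57.453125, f(5.25) = 81, f(5.9375) = 108.328125, f(6.625) = 139.4375, f(7.3125) = 174.328125.
Sum = Δs · [f(2.5) + f(3.1875) + f(3.875) + ...].
Sum = 432.73828125.

432.73828125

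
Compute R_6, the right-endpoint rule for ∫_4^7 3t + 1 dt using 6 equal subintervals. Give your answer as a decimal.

54.75

Δt = (7 − 4)/6 = 0.5.
Right endpoints: 4.5, 5, 5.5, 6, 6.5, 7.
f(4.5) = 14.5, f(5) = 16, f(5.5) = 17.5, f(6) = 19, f(6.5) = 20.5, f(7) = 22.
Sum = Δt · [f(4.5) + f(5) + f(5.5) + ...].
Sum = 54.75.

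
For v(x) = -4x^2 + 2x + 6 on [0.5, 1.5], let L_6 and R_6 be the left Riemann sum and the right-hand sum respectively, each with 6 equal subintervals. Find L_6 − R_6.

1

L_6 ≈ 4.1481481.
R_6 ≈ 3.1481481.
L_6 − R_6 = 1.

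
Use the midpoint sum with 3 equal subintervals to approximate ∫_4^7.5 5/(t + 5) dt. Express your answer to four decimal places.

Δt = (7.5 − 4)/3 = 7/6.
Midpoints: 55/12, 5.75, 83/12.
f(55/12) = 12/23, f(5.75) = 20/43, f(83/12) = 60/143.
Sum = Δt · [f(55/12) + f(5.75) + f(83/12)].
Sum ≈ 1.6408.

1.6408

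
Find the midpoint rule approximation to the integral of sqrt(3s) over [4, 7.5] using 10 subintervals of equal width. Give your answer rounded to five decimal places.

Δs = (7.5 − 4)/10 = 0.35.
Midpoints: 4.175, 4.525, 4.875, 5.225, 5.575, 5.925, 6.275, 6.625, 6.975, 7.325.
f(4.175) ≈ 3.53907, f(4.525) ≈ 3.68443, f(4.875) ≈ 3.82426, f(5.225) ≈ 3.95917, f(5.575) ≈ 4.08962, f(5.925) ≈ 4.21604, f(6.275) ≈ 4.33878, f(6.625) ≈ 4.45814, f(6.975) ≈ 4.57439, f(7.325) ≈ 4.68775.
Sum = Δs · [f(4.175) + f(4.525) + f(4.875) + ...].
Sum ≈ 14.48007.

14.48007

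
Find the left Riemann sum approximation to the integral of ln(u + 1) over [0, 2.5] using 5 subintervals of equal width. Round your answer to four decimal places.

1.5568

Δu = (2.5 − 0)/5 = 0.5.
Left endpoints: 0, 0.5, 1, 1.5, 2.
f(0) ≈ 0.0000, f(0.5) ≈ 0.4055, f(1) ≈ 0.6931, f(1.5) ≈ 0.9163, f(2) ≈ 1.0986.
Sum = Δu · [f(0) + f(0.5) + f(1) + f(1.5) + f(2)].
Sum ≈ 1.5568.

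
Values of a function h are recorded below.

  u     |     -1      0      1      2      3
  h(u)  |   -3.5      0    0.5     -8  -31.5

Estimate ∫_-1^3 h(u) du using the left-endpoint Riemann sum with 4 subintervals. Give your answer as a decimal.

-11

Δu = 1.
Sum = 1·[(-3.5) + 0 + 0.5 + (-8)] = -11.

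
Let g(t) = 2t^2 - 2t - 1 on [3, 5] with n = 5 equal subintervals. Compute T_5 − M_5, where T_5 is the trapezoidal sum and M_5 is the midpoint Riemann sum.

T_5 = 47.44.
M_5 = 47.28.
T_5 − M_5 = 0.16.

0.16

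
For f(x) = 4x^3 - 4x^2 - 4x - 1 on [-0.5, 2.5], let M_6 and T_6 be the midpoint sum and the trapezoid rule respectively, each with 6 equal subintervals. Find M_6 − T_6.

-1.5

M_6 = 2.5.
T_6 = 4.
M_6 − T_6 = -1.5.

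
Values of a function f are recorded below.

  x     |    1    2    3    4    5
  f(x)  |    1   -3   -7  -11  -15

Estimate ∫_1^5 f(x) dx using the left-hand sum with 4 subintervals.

-20

Δx = 1.
Sum = 1·[1 + (-3) + (-7) + (-11)] = -20.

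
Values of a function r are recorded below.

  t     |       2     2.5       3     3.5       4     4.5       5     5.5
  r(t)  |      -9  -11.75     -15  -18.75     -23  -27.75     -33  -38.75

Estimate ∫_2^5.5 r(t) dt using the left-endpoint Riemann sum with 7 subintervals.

Δt = 0.5.
Sum = 0.5·[(-9) + (-11.75) + (-15) + (-18.75) + (-23) + (-27.75) + (-33)] = -69.125.

-69.125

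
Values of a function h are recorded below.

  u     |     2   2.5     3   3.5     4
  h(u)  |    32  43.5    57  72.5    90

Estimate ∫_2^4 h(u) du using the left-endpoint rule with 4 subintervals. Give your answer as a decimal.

Δu = 0.5.
Sum = 0.5·[32 + 43.5 + 57 + 72.5] = 102.5.

102.5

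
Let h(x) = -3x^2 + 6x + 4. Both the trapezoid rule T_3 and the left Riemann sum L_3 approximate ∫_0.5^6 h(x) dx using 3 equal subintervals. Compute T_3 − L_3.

-68.0625

T_3 ≈ -95.86806.
L_3 ≈ -27.80556.
T_3 − L_3 = -68.0625.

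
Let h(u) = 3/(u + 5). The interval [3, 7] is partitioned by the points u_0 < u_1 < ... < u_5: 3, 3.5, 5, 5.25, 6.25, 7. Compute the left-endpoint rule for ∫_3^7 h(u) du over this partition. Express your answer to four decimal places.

Subinterval widths: 0.5, 1.5, 0.25, 1, 0.75.
Left endpoints: 3, 3.5, 5, 5.25, 6.25.
h(3) = 0.375, h(3.5) = 6/17, h(5) = 0.3, h(5.25) = 12/41, h(6.25) = 4/15.
Sum = Σ Δu_i · h(u_i).
Sum ≈ 1.2846.

1.2846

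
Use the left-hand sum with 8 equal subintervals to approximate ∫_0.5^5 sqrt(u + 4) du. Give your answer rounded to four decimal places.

11.3871

Δu = (5 − 0.5)/8 = 0.5625.
Left endpoints: 0.5, 1.0625, 1.625, 2.1875, 2.75, 3.3125, 3.875, 4.4375.
f(0.5) ≈ 2.1213, f(1.0625) ≈ 2.2500, f(1.625) ≈ 2.3717, f(2.1875) ≈ 2.4875, f(2.75) ≈ 2.5981, f(3.3125) ≈ 2.7042, f(3.875) ≈ 2.8062, f(4.4375) ≈ 2.9047.
Sum = Δu · [f(0.5) + f(1.0625) + f(1.625) + ...].
Sum ≈ 11.3871.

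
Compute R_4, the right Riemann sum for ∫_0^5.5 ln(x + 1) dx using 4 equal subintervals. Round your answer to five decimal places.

7.82744

Δx = (5.5 − 0)/4 = 1.375.
Right endpoints: 1.375, 2.75, 4.125, 5.5.
f(1.375) ≈ 0.86500, f(2.75) ≈ 1.32176, f(4.125) ≈ 1.63413, f(5.5) ≈ 1.87180.
Sum = Δx · [f(1.375) + f(2.75) + f(4.125) + f(5.5)].
Sum ≈ 7.82744.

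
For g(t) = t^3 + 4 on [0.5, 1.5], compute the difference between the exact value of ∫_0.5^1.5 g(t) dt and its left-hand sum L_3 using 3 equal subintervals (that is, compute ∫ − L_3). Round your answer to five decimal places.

Exact integral: ∫_0.5^1.5 g(t) dt = 5.25.
L_3 ≈ 4.7638889.
Error ≈ 5.25 − 4.7638889 ≈ 0.48611.

0.48611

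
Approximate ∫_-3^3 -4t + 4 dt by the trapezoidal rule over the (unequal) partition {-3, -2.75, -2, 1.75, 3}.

24

Subinterval widths: 0.25, 0.75, 3.75, 1.25.
f(-3) = 16, f(-2.75) = 15, f(-2) = 12, f(1.75) = -3, f(3) = -8.
On each subinterval the trapezoid contributes (Δt_i/2)·[f(t_{i-1}) + f(t_i)].
Sum = 24.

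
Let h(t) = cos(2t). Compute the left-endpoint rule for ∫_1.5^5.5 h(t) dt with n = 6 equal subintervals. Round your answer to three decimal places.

Δt = (5.5 − 1.5)/6 = 2/3.
Left endpoints: 1.5, 13/6, 17/6, 3.5, 25/6, 29/6.
h(1.5) ≈ -0.990, h(13/6) ≈ -0.370, h(17/6) ≈ 0.816, h(3.5) ≈ 0.754, h(25/6) ≈ -0.461, h(29/6) ≈ -0.971.
Sum = Δt · [h(1.5) + h(13/6) + h(17/6) + ...].
Sum ≈ -0.815.

-0.815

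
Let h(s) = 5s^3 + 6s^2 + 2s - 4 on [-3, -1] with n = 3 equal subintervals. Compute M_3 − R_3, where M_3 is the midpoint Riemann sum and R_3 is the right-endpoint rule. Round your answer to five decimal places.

M_3 ≈ -62.2222222.
R_3 ≈ -38.8888889.
M_3 − R_3 ≈ -23.33333.

-23.33333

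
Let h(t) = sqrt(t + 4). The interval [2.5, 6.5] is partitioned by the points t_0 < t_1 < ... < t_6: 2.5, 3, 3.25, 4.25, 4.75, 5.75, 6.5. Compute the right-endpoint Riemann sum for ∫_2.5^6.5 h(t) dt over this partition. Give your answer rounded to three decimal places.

11.900

Subinterval widths: 0.5, 0.25, 1, 0.5, 1, 0.75.
Right endpoints: 3, 3.25, 4.25, 4.75, 5.75, 6.5.
h(3) ≈ 2.646, h(3.25) ≈ 2.693, h(4.25) ≈ 2.872, h(4.75) ≈ 2.958, h(5.75) ≈ 3.122, h(6.5) ≈ 3.240.
Sum = Σ Δt_i · h(t_i).
Sum ≈ 11.900.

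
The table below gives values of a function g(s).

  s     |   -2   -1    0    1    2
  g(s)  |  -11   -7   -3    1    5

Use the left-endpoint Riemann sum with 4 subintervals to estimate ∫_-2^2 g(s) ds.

-20

Δs = 1.
Sum = 1·[(-11) + (-7) + (-3) + 1] = -20.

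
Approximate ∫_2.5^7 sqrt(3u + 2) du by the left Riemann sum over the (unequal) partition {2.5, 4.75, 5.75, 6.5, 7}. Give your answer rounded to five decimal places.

16.57511

Subinterval widths: 2.25, 1, 0.75, 0.5.
Left endpoints: 2.5, 4.75, 5.75, 6.5.
f(2.5) ≈ 3.08221, f(4.75) ≈ 4.03113, f(5.75) ≈ 4.38748, f(6.5) ≈ 4.63681.
Sum = Σ Δu_i · f(u_i).
Sum ≈ 16.57511.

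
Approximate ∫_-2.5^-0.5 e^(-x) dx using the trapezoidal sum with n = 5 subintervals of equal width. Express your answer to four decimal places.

Δx = (-0.5 − (-2.5))/5 = 0.4.
f(-2.5) ≈ 12.1825, f(-2.1) ≈ 8.1662, f(-1.7) ≈ 5.4739, f(-1.3) ≈ 3.6693, f(-0.9) ≈ 2.4596, f(-0.5) ≈ 1.6487.
T_5 = (Δx/2)·[f(x_0) + 2f(x_1) + ... + 2f(x_{4}) + f(x_5)].
Sum ≈ 10.6738.

10.6738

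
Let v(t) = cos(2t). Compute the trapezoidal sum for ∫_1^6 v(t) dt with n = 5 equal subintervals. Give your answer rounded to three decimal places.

Δt = (6 − 1)/5 = 1.
v(1) ≈ -0.416, v(2) ≈ -0.654, v(3) ≈ 0.960, v(4) ≈ -0.146, v(5) ≈ -0.839, v(6) ≈ 0.844.
T_5 = (Δt/2)·[v(t_0) + 2v(t_1) + ... + 2v(t_{4}) + v(t_5)].
Sum ≈ -0.464.

-0.464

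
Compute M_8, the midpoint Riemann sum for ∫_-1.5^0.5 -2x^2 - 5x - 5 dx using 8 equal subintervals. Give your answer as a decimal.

Δx = (0.5 − (-1.5))/8 = 0.25.
Midpoints: -1.375, -1.125, -0.875, -0.625, -0.375, -0.125, 0.125, 0.375.
f(-1.375) = -1.90625, f(-1.125) = -1.90625, f(-0.875) = -2.15625, f(-0.625) = -2.65625, f(-0.375) = -3.40625, f(-0.125) = -4.40625, f(0.125) = -5.65625, f(0.375) = -7.15625.
Sum = Δx · [f(-1.375) + f(-1.125) + f(-0.875) + ...].
Sum = -7.3125.

-7.3125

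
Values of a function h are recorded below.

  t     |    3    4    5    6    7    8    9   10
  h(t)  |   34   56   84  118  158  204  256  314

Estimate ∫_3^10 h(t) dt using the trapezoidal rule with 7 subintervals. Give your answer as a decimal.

1050

Δt = 1.
T_7 = (1/2)·[34 + 2·56 + 2·84 + 2·118 + 2·158 + 2·204 + 2·256 + 314] = 1050.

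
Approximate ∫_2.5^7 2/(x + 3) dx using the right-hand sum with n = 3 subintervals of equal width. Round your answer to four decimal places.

Δx = (7 − 2.5)/3 = 1.5.
Right endpoints: 4, 5.5, 7.
f(4) = 2/7, f(5.5) = 4/17, f(7) = 0.2.
Sum = Δx · [f(4) + f(5.5) + f(7)].
Sum ≈ 1.0815.

1.0815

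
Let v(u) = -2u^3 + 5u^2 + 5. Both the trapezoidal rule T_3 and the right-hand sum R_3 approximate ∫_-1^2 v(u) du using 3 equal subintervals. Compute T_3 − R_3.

1.5

T_3 = 23.5.
R_3 = 22.
T_3 − R_3 = 1.5.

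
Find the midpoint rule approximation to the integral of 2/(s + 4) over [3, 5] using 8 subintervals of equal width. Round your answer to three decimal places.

Δs = (5 − 3)/8 = 0.25.
Midpoints: 3.125, 3.375, 3.625, 3.875, 4.125, 4.375, 4.625, 4.875.
f(3.125) = 16/57, f(3.375) = 16/59, f(3.625) = 16/61, f(3.875) = 16/63, f(4.125) = 16/65, f(4.375) = 16/67, f(4.625) = 16/69, f(4.875) = 16/71.
Sum = Δs · [f(3.125) + f(3.375) + f(3.625) + ...].
Sum ≈ 0.503.

0.503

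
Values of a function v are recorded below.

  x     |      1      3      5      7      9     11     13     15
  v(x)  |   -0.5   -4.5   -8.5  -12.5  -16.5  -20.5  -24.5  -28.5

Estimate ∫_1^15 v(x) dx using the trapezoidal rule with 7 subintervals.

-203

Δx = 2.
T_7 = (2/2)·[(-0.5) + 2·(-4.5) + 2·(-8.5) + 2·(-12.5) + 2·(-16.5) + 2·(-20.5) + 2·(-24.5) + (-28.5)] = -203.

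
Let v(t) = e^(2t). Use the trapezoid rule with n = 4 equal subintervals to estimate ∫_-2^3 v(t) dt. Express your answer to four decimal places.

297.2255

Δt = (3 − (-2))/4 = 1.25.
v(-2) ≈ 0.0183, v(-0.75) ≈ 0.2231, v(0.5) ≈ 2.7183, v(1.75) ≈ 33.1155, v(3) ≈ 403.4288.
T_4 = (Δt/2)·[v(t_0) + 2v(t_1) + 2v(t_2) + 2v(t_3) + v(t_4)].
Sum ≈ 297.2255.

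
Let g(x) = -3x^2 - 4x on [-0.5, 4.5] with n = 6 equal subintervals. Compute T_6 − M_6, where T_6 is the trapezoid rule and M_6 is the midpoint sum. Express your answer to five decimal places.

T_6 ≈ -132.9861111.
M_6 ≈ -130.3819444.
T_6 − M_6 ≈ -2.60417.

-2.60417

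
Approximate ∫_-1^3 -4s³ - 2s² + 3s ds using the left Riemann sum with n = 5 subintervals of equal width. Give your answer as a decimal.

Δs = (3 − (-1))/5 = 0.8.
Left endpoints: -1, -0.2, 0.6, 1.4, 2.2.
f(-1) = -1, f(-0.2) = -0.648, f(0.6) = 0.216, f(1.4) = -10.696, f(2.2) = -45.672.
Sum = Δs · [f(-1) + f(-0.2) + f(0.6) + f(1.4) + f(2.2)].
Sum = -46.24.

-46.24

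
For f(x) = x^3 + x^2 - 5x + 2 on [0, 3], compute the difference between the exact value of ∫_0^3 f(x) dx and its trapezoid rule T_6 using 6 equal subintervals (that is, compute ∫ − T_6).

-0.6875

Exact integral: ∫_0^3 f(x) dx = 12.75.
T_6 = 13.4375.
Error = 12.75 − 13.4375 = -0.6875.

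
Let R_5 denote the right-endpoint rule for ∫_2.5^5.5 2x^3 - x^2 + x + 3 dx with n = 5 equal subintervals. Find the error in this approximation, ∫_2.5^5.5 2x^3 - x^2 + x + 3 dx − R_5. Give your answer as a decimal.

-88.29

Exact integral: ∫_2.5^5.5 f(x) dx = 408.75.
R_5 = 497.04.
Error = 408.75 − 497.04 = -88.29.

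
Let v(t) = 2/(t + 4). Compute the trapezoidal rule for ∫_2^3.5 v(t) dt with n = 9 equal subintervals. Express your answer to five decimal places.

0.44633

Δt = (3.5 − 2)/9 = 1/6.
v(2) = 1/3, v(13/6) = 12/37, v(7/3) = 6/19, v(2.5) = 4/13, v(8/3) = 0.3, v(17/6) = 12/41, v(3) = 2/7, v(19/6) = 12/43, v(10/3) = 3/11, v(3.5) = 4/15.
T_9 = (Δt/2)·[v(t_0) + 2v(t_1) + ... + 2v(t_{8}) + v(t_9)].
Sum ≈ 0.44633.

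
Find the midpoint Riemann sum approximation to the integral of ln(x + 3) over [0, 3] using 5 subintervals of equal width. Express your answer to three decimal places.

Δx = (3 − 0)/5 = 0.6.
Midpoints: 0.3, 0.9, 1.5, 2.1, 2.7.
f(0.3) ≈ 1.194, f(0.9) ≈ 1.361, f(1.5) ≈ 1.504, f(2.1) ≈ 1.629, f(2.7) ≈ 1.740.
Sum = Δx · [f(0.3) + f(0.9) + f(1.5) + f(2.1) + f(2.7)].
Sum ≈ 4.457.

4.457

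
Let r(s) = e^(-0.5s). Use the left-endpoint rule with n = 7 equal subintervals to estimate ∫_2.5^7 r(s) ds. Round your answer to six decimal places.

0.599405

Δs = (7 − 2.5)/7 = 9/14.
Left endpoints: 2.5, 22/7, 53/14, 31/7, 71/14, 40/7, 89/14.
r(2.5) ≈ 0.286505, r(22/7) ≈ 0.207748, r(53/14) ≈ 0.150641, r(31/7) ≈ 0.109232, r(71/14) ≈ 0.079205, r(40/7) ≈ 0.057433, r(89/14) ≈ 0.041645.
Sum = Δs · [r(2.5) + r(22/7) + r(53/14) + ...].
Sum ≈ 0.599405.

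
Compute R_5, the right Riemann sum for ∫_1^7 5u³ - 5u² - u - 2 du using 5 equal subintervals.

Δu = (7 − 1)/5 = 1.2.
Right endpoints: 2.2, 3.4, 4.6, 5.8, 7.
f(2.2) = 24.84, f(3.4) = 133.32, f(4.6) = 374.28, f(5.8) = 799.56, f(7) = 1461.
Sum = Δu · [f(2.2) + f(3.4) + f(4.6) + f(5.8) + f(7)].
Sum = 3351.6.

3351.6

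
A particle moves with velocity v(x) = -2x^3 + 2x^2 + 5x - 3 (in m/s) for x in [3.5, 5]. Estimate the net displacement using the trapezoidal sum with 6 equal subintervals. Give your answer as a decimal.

Δx = (5 − 3.5)/6 = 0.25.
v(3.5) = -46.75, v(3.75) = -61.59375, v(4) = -79, v(4.25) = -99.15625, v(4.5) = -122.25, v(4.75) = -148.46875, v(5) = -178.
T_6 = (Δx/2)·[v(x_0) + 2v(x_1) + ... + 2v(x_{5}) + v(x_6)].
Sum = -155.7109375.

-155.7109375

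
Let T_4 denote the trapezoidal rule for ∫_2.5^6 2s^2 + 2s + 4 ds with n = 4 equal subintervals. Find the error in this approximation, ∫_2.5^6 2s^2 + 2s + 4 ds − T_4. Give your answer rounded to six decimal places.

Exact integral: ∫_2.5^6 f(s) ds ≈ 177.33333333.
T_4 = 178.2265625.
Error ≈ 177.33333333 − 178.2265625 ≈ -0.893229.

-0.893229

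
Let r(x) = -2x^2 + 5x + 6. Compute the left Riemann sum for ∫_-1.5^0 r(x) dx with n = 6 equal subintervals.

-0.40625

Δx = (0 − (-1.5))/6 = 0.25.
Left endpoints: -1.5, -1.25, -1, -0.75, -0.5, -0.25.
r(-1.5) = -6, r(-1.25) = -3.375, r(-1) = -1, r(-0.75) = 1.125, r(-0.5) = 3, r(-0.25) = 4.625.
Sum = Δx · [r(-1.5) + r(-1.25) + r(-1) + ...].
Sum = -0.40625.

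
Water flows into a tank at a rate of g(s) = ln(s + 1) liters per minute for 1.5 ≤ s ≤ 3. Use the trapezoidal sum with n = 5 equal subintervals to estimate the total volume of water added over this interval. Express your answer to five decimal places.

Δs = (3 − 1.5)/5 = 0.3.
g(1.5) ≈ 0.91629, g(1.8) ≈ 1.02962, g(2.1) ≈ 1.13140, g(2.4) ≈ 1.22378, g(2.7) ≈ 1.30833, g(3) ≈ 1.38629.
T_5 = (Δs/2)·[g(s_0) + 2g(s_1) + ... + 2g(s_{4}) + g(s_5)].
Sum ≈ 1.75333.

1.75333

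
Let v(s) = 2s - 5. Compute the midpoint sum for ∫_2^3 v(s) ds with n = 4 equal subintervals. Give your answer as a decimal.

0

Δs = (3 − 2)/4 = 0.25.
Midpoints: 2.125, 2.375, 2.625, 2.875.
v(2.125) = -0.75, v(2.375) = -0.25, v(2.625) = 0.25, v(2.875) = 0.75.
Sum = Δs · [v(2.125) + v(2.375) + v(2.625) + v(2.875)].
Sum = 0.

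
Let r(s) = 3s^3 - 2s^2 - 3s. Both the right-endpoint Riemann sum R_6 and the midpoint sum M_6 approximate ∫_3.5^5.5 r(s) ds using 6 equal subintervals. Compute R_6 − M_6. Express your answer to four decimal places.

R_6 ≈ 520.592593.
M_6 ≈ 463.703704.
R_6 − M_6 ≈ 56.8889.

56.8889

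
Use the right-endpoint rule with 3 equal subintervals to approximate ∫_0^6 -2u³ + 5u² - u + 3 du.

-598

Δu = (6 − 0)/3 = 2.
Right endpoints: 2, 4, 6.
f(2) = 5, f(4) = -49, f(6) = -255.
Sum = Δu · [f(2) + f(4) + f(6)].
Sum = -598.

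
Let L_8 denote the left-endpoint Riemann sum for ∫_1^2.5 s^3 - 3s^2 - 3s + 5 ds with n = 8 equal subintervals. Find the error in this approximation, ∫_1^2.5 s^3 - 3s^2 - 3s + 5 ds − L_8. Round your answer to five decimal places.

-0.54712

Exact integral: ∫_1^2.5 f(s) ds = -5.484375.
L_8 ≈ -4.9372559.
Error ≈ -5.484375 − (-4.9372559) ≈ -0.54712.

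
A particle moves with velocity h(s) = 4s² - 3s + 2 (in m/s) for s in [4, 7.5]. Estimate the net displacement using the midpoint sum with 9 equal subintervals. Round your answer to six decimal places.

423.615226

Δs = (7.5 − 4)/9 = 7/18.
Midpoints: 151/36, 55/12, 179/36, 193/36, 5.75, 221/36, 235/36, 83/12, 263/36.
h(151/36) = 4843/81, h(55/12) = 1301/18, h(179/36) = 6964/81, h(193/36) = 16343/162, h(5.75) = 117, h(221/36) = 21761/162, h(235/36) = 12382/81, h(83/12) = 3107/18, h(263/36) = 15679/81.
Sum = Δs · [h(151/36) + h(55/12) + h(179/36) + ...].
Sum ≈ 423.615226.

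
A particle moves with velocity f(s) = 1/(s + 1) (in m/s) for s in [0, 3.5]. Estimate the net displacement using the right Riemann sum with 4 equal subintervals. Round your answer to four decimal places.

1.2207

Δs = (3.5 − 0)/4 = 0.875.
Right endpoints: 0.875, 1.75, 2.625, 3.5.
f(0.875) = 8/15, f(1.75) = 4/11, f(2.625) = 8/29, f(3.5) = 2/9.
Sum = Δs · [f(0.875) + f(1.75) + f(2.625) + f(3.5)].
Sum ≈ 1.2207.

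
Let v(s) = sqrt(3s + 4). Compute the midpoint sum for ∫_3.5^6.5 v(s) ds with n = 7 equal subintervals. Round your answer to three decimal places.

Δs = (6.5 − 3.5)/7 = 3/7.
Midpoints: 26/7, 29/7, 32/7, 5, 38/7, 41/7, 44/7.
v(26/7) ≈ 3.891, v(29/7) ≈ 4.053, v(32/7) ≈ 4.209, v(5) ≈ 4.359, v(38/7) ≈ 4.504, v(41/7) ≈ 4.645, v(44/7) ≈ 4.781.
Sum = Δs · [v(26/7) + v(29/7) + v(32/7) + ...].
Sum ≈ 13.046.

13.046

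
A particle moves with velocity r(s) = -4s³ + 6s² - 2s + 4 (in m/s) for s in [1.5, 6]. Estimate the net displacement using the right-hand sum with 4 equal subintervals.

Δs = (6 − 1.5)/4 = 1.125.
Right endpoints: 2.625, 3.75, 4.875, 6.
r(2.625) = -32.2578125, r(3.75) = -130.0625, r(4.875) = -326.5859375, r(6) = -656.
Sum = Δs · [r(2.625) + r(3.75) + r(4.875) + r(6)].
Sum = -1288.01953125.

-1288.01953125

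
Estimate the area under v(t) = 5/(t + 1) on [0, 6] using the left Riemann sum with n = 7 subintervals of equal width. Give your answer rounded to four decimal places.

Δt = (6 − 0)/7 = 6/7.
Left endpoints: 0, 6/7, 12/7, 18/7, 24/7, 30/7, 36/7.
v(0) = 5, v(6/7) = 35/13, v(12/7) = 35/19, v(18/7) = 1.4, v(24/7) = 35/31, v(30/7) = 35/37, v(36/7) = 35/43.
Sum = Δt · [v(0) + v(6/7) + v(12/7) + ...].
Sum ≈ 11.8486.

11.8486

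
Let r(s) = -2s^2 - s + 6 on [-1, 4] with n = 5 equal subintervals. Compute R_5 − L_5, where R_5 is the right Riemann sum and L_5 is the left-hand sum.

-35

R_5 = -40.
L_5 = -5.
R_5 − L_5 = -35.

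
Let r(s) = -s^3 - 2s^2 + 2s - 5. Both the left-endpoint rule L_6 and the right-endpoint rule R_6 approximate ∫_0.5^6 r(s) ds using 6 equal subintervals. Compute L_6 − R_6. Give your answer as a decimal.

L_6 ≈ -342.02966.
R_6 ≈ -595.37341.
L_6 − R_6 = 253.34375.

253.34375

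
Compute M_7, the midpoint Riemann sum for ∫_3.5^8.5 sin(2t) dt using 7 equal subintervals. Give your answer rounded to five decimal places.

Δt = (8.5 − 3.5)/7 = 5/7.
Midpoints: 27/7, 32/7, 37/7, 6, 47/7, 52/7, 57/7.
f(27/7) ≈ 0.99026, f(32/7) ≈ 0.27820, f(37/7) ≈ -0.91139, f(6) ≈ -0.53657, f(47/7) ≈ 0.75928, f(52/7) ≈ 0.75182, f(57/7) ≈ -0.54614.
Sum = Δt · [f(27/7) + f(32/7) + f(37/7) + ...].
Sum ≈ 0.56104.

0.56104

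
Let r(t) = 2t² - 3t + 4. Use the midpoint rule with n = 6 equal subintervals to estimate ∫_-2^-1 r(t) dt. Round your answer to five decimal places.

13.16204

Δt = (-1 − (-2))/6 = 1/6.
Midpoints: -23/12, -1.75, -19/12, -17/12, -1.25, -13/12.
r(-23/12) = 1231/72, r(-1.75) = 15.375, r(-19/12) = 991/72, r(-17/12) = 883/72, r(-1.25) = 10.875, r(-13/12) = 691/72.
Sum = Δt · [r(-23/12) + r(-1.75) + r(-19/12) + ...].
Sum ≈ 13.16204.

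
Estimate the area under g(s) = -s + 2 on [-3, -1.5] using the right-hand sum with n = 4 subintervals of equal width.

Δs = (-1.5 − (-3))/4 = 0.375.
Right endpoints: -2.625, -2.25, -1.875, -1.5.
g(-2.625) = 4.625, g(-2.25) = 4.25, g(-1.875) = 3.875, g(-1.5) = 3.5.
Sum = Δs · [g(-2.625) + g(-2.25) + g(-1.875) + g(-1.5)].
Sum = 6.09375.

6.09375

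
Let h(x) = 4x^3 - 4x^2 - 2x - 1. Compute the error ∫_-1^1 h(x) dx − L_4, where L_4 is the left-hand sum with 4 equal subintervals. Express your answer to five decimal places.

1.33333

Exact integral: ∫_-1^1 h(x) dx ≈ -4.6666667.
L_4 = -6.
Error ≈ -4.6666667 − (-6) ≈ 1.33333.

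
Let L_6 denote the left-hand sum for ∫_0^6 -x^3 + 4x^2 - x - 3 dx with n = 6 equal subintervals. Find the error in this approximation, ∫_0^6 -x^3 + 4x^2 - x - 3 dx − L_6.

Exact integral: ∫_0^6 f(x) dx = -72.
L_6 = -38.
Error = -72 − (-38) = -34.

-34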